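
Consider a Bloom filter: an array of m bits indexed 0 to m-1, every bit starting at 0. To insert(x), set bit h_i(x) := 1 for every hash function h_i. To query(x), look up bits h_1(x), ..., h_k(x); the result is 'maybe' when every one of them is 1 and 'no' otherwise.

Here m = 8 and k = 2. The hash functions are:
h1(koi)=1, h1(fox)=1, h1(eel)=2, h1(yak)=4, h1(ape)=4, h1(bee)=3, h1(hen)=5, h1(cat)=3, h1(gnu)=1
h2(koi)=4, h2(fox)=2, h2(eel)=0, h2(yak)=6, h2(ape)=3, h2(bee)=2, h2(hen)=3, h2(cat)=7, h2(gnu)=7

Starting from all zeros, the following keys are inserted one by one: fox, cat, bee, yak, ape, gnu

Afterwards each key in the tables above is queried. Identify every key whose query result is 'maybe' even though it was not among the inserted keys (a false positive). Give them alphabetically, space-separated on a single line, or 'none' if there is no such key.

Answer: koi

Derivation:
Start: bits=00000000
After insert 'fox': sets bits 1 2 -> bits=01100000
After insert 'cat': sets bits 3 7 -> bits=01110001
After insert 'bee': sets bits 2 3 -> bits=01110001
After insert 'yak': sets bits 4 6 -> bits=01111011
After insert 'ape': sets bits 3 4 -> bits=01111011
After insert 'gnu': sets bits 1 7 -> bits=01111011
Not inserted: eel hen koi — query each against bits=01111011:
query eel: checks bit0=0, bit2=1 (has a 0) -> no => not a false positive
query hen: checks bit3=1, bit5=0 (has a 0) -> no => not a false positive
query koi: checks bit1=1, bit4=1 (all 1) -> maybe => FALSE POSITIVE
False positives (alphabetical): koi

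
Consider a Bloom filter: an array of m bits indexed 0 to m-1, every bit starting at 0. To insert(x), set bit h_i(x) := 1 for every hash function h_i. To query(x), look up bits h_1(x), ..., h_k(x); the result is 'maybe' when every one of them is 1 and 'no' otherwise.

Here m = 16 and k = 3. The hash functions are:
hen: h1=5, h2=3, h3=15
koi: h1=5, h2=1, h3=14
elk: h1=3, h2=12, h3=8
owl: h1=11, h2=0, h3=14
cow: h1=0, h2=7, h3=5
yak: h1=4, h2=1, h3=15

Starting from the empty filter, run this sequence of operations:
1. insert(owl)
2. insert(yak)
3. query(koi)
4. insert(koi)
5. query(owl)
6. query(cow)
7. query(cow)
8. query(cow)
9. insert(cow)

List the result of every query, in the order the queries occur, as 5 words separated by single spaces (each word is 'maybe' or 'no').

Start: bits=0000000000000000
Op 1: insert owl -> sets bits 0 11 14 -> bits=1000000000010010
Op 2: insert yak -> sets bits 1 4 15 -> bits=1100100000010011
Op 3: query koi -> checks bit1=1, bit5=0, bit14=1 (has a 0) -> no
Op 4: insert koi -> sets bits 1 5 14 -> bits=1100110000010011
Op 5: query owl -> checks bit0=1, bit11=1, bit14=1 (all 1) -> maybe
Op 6: query cow -> checks bit0=1, bit5=1, bit7=0 (has a 0) -> no
Op 7: query cow -> checks bit0=1, bit5=1, bit7=0 (has a 0) -> no
Op 8: query cow -> checks bit0=1, bit5=1, bit7=0 (has a 0) -> no
Op 9: insert cow -> sets bits 0 5 7 -> bits=1100110100010011
Query results in order: no maybe no no no

Answer: no maybe no no no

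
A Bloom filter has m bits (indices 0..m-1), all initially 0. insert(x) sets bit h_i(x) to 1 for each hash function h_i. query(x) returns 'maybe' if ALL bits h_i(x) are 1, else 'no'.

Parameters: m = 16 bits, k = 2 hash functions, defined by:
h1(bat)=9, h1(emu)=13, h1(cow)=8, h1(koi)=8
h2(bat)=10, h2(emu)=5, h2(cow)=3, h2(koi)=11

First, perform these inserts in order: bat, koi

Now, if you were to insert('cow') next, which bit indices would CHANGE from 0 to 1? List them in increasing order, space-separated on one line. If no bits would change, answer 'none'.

Answer: 3

Derivation:
Start: bits=0000000000000000
After insert 'bat': sets bits 9 10 -> bits=0000000001100000
After insert 'koi': sets bits 8 11 -> bits=0000000011110000
insert 'cow' would touch bits 3 8; currently bit3=0, bit8=1
Bits that are 0 among those (would change 0->1): 3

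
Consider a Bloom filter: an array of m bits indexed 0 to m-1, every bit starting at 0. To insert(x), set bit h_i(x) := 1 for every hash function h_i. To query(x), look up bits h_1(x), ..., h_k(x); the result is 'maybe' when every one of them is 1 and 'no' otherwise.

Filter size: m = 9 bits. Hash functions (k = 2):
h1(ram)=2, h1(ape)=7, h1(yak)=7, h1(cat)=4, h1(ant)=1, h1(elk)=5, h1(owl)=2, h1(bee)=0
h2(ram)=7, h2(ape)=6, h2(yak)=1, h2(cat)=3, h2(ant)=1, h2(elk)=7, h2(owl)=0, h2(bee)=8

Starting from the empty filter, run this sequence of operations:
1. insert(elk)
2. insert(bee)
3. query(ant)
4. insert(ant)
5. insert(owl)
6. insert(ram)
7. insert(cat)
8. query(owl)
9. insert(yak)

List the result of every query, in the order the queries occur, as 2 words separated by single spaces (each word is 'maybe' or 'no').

Start: bits=000000000
Op 1: insert elk -> sets bits 5 7 -> bits=000001010
Op 2: insert bee -> sets bits 0 8 -> bits=100001011
Op 3: query ant -> checks bit1=0 (has a 0) -> no
Op 4: insert ant -> sets bits 1 -> bits=110001011
Op 5: insert owl -> sets bits 0 2 -> bits=111001011
Op 6: insert ram -> sets bits 2 7 -> bits=111001011
Op 7: insert cat -> sets bits 3 4 -> bits=111111011
Op 8: query owl -> checks bit0=1, bit2=1 (all 1) -> maybe
Op 9: insert yak -> sets bits 1 7 -> bits=111111011
Query results in order: no maybe

Answer: no maybe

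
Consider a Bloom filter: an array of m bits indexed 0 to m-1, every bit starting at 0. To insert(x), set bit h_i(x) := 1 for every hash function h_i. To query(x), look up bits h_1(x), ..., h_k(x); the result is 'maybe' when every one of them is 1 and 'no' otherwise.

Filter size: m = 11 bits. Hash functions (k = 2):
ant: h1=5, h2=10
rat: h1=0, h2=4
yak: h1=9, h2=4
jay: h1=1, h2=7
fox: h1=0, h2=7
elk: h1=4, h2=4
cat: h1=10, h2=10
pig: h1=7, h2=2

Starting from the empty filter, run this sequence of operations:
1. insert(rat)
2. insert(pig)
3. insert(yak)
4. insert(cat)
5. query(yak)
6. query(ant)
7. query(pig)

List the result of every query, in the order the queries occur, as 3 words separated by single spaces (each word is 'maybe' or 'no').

Start: bits=00000000000
Op 1: insert rat -> sets bits 0 4 -> bits=10001000000
Op 2: insert pig -> sets bits 2 7 -> bits=10101001000
Op 3: insert yak -> sets bits 4 9 -> bits=10101001010
Op 4: insert cat -> sets bits 10 -> bits=10101001011
Op 5: query yak -> checks bit4=1, bit9=1 (all 1) -> maybe
Op 6: query ant -> checks bit5=0, bit10=1 (has a 0) -> no
Op 7: query pig -> checks bit2=1, bit7=1 (all 1) -> maybe
Query results in order: maybe no maybe

Answer: maybe no maybe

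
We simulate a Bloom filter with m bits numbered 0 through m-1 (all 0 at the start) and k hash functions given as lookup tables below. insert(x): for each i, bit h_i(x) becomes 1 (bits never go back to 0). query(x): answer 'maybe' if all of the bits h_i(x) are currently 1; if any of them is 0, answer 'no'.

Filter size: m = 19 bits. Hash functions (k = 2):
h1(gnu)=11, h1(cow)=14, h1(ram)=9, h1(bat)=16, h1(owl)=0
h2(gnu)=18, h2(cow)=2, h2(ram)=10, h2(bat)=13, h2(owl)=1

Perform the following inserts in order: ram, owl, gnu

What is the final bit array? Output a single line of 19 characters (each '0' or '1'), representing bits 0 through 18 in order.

Answer: 1100000001110000001

Derivation:
Start: bits=0000000000000000000
After insert 'ram': sets bits 9 10 -> bits=0000000001100000000
After insert 'owl': sets bits 0 1 -> bits=1100000001100000000
After insert 'gnu': sets bits 11 18 -> bits=1100000001110000001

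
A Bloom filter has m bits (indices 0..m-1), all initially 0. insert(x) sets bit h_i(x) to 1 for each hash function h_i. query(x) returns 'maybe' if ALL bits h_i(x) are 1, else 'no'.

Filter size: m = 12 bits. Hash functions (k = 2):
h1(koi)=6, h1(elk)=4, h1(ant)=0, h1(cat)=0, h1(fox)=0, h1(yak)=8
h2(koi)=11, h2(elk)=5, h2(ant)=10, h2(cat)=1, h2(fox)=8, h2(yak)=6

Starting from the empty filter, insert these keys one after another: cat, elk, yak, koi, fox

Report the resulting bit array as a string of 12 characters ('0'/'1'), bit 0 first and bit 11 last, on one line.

Start: bits=000000000000
After insert 'cat': sets bits 0 1 -> bits=110000000000
After insert 'elk': sets bits 4 5 -> bits=110011000000
After insert 'yak': sets bits 6 8 -> bits=110011101000
After insert 'koi': sets bits 6 11 -> bits=110011101001
After insert 'fox': sets bits 0 8 -> bits=110011101001

Answer: 110011101001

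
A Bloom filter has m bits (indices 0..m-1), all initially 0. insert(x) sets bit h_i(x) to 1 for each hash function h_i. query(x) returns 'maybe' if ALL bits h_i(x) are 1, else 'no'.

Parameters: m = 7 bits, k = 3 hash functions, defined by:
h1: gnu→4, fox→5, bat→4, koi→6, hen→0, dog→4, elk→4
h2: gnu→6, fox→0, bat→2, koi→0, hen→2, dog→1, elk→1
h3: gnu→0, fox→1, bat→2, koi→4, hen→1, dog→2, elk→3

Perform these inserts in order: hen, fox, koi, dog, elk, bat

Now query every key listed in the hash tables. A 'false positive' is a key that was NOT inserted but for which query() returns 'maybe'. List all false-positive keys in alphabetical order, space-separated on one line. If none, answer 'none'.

Answer: gnu

Derivation:
Start: bits=0000000
After insert 'hen': sets bits 0 1 2 -> bits=1110000
After insert 'fox': sets bits 0 1 5 -> bits=1110010
After insert 'koi': sets bits 0 4 6 -> bits=1110111
After insert 'dog': sets bits 1 2 4 -> bits=1110111
After insert 'elk': sets bits 1 3 4 -> bits=1111111
After insert 'bat': sets bits 2 4 -> bits=1111111
Not inserted: gnu — query each against bits=1111111:
query gnu: checks bit0=1, bit4=1, bit6=1 (all 1) -> maybe => FALSE POSITIVE
False positives (alphabetical): gnu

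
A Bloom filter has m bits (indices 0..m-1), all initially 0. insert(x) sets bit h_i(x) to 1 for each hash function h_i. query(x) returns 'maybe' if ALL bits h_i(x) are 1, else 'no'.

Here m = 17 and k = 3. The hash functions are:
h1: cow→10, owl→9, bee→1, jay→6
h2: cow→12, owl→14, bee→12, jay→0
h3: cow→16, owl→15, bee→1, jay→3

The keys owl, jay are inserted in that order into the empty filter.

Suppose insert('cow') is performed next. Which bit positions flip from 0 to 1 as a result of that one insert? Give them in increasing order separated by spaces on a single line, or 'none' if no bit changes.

Start: bits=00000000000000000
After insert 'owl': sets bits 9 14 15 -> bits=00000000010000110
After insert 'jay': sets bits 0 3 6 -> bits=10010010010000110
insert 'cow' would touch bits 10 12 16; currently bit10=0, bit12=0, bit16=0
Bits that are 0 among those (would change 0->1): 10 12 16

Answer: 10 12 16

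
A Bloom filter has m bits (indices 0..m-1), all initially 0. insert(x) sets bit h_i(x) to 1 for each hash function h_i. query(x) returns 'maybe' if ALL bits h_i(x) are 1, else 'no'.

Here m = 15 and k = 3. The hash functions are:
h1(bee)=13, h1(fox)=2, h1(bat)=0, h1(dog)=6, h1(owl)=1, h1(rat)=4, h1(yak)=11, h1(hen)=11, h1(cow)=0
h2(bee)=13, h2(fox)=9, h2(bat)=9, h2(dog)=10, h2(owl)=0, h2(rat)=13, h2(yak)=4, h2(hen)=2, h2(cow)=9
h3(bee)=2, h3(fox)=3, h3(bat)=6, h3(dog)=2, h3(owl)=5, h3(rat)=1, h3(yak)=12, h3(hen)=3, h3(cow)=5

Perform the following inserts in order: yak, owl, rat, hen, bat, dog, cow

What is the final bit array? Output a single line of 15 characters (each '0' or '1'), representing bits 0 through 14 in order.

Start: bits=000000000000000
After insert 'yak': sets bits 4 11 12 -> bits=000010000001100
After insert 'owl': sets bits 0 1 5 -> bits=110011000001100
After insert 'rat': sets bits 1 4 13 -> bits=110011000001110
After insert 'hen': sets bits 2 3 11 -> bits=111111000001110
After insert 'bat': sets bits 0 6 9 -> bits=111111100101110
After insert 'dog': sets bits 2 6 10 -> bits=111111100111110
After insert 'cow': sets bits 0 5 9 -> bits=111111100111110

Answer: 111111100111110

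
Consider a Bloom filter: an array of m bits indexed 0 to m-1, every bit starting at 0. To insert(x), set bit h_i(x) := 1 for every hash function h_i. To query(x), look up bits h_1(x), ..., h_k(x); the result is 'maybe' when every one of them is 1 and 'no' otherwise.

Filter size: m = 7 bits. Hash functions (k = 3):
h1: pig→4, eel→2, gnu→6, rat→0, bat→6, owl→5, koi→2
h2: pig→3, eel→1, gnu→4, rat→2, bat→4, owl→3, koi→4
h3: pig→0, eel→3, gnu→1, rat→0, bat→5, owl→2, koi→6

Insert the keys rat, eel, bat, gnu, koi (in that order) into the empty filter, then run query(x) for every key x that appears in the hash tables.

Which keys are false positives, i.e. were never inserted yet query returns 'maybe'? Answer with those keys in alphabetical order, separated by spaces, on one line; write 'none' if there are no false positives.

Start: bits=0000000
After insert 'rat': sets bits 0 2 -> bits=1010000
After insert 'eel': sets bits 1 2 3 -> bits=1111000
After insert 'bat': sets bits 4 5 6 -> bits=1111111
After insert 'gnu': sets bits 1 4 6 -> bits=1111111
After insert 'koi': sets bits 2 4 6 -> bits=1111111
Not inserted: owl pig — query each against bits=1111111:
query owl: checks bit2=1, bit3=1, bit5=1 (all 1) -> maybe => FALSE POSITIVE
query pig: checks bit0=1, bit3=1, bit4=1 (all 1) -> maybe => FALSE POSITIVE
False positives (alphabetical): owl pig

Answer: owl pig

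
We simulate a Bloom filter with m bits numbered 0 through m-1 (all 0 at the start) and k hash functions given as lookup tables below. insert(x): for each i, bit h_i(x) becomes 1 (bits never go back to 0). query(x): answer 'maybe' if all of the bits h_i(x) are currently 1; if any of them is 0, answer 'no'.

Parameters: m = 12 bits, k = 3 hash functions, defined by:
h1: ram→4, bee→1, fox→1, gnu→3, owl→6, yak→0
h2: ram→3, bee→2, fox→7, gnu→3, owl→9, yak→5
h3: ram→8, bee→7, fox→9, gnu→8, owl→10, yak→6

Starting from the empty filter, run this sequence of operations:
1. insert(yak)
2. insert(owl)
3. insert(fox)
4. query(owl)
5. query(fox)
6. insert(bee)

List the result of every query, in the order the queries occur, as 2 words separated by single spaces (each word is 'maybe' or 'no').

Answer: maybe maybe

Derivation:
Start: bits=000000000000
Op 1: insert yak -> sets bits 0 5 6 -> bits=100001100000
Op 2: insert owl -> sets bits 6 9 10 -> bits=100001100110
Op 3: insert fox -> sets bits 1 7 9 -> bits=110001110110
Op 4: query owl -> checks bit6=1, bit9=1, bit10=1 (all 1) -> maybe
Op 5: query fox -> checks bit1=1, bit7=1, bit9=1 (all 1) -> maybe
Op 6: insert bee -> sets bits 1 2 7 -> bits=111001110110
Query results in order: maybe maybe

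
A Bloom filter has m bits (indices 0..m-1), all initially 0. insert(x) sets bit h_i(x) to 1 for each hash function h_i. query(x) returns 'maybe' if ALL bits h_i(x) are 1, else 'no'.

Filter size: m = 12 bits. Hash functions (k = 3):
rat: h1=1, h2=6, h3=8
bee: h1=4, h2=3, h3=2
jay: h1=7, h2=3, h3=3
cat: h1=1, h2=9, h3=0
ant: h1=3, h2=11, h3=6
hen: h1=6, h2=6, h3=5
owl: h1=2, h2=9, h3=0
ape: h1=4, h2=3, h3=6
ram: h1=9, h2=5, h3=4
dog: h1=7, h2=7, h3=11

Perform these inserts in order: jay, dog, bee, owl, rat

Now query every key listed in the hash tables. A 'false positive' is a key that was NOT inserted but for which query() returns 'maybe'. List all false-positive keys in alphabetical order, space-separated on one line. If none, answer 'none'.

Answer: ant ape cat

Derivation:
Start: bits=000000000000
After insert 'jay': sets bits 3 7 -> bits=000100010000
After insert 'dog': sets bits 7 11 -> bits=000100010001
After insert 'bee': sets bits 2 3 4 -> bits=001110010001
After insert 'owl': sets bits 0 2 9 -> bits=101110010101
After insert 'rat': sets bits 1 6 8 -> bits=111110111101
Not inserted: ant ape cat hen ram — query each against bits=111110111101:
query ant: checks bit3=1, bit6=1, bit11=1 (all 1) -> maybe => FALSE POSITIVE
query ape: checks bit3=1, bit4=1, bit6=1 (all 1) -> maybe => FALSE POSITIVE
query cat: checks bit0=1, bit1=1, bit9=1 (all 1) -> maybe => FALSE POSITIVE
query hen: checks bit5=0, bit6=1 (has a 0) -> no => not a false positive
query ram: checks bit4=1, bit5=0, bit9=1 (has a 0) -> no => not a false positive
False positives (alphabetical): ant ape cat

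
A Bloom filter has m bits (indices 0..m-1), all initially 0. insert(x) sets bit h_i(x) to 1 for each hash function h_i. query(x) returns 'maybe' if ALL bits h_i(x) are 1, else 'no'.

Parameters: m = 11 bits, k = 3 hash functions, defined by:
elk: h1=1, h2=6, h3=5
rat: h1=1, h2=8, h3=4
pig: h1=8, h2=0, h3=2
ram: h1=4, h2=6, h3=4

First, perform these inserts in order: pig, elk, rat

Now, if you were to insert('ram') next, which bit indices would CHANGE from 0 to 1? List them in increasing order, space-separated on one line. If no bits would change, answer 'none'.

Answer: none

Derivation:
Start: bits=00000000000
After insert 'pig': sets bits 0 2 8 -> bits=10100000100
After insert 'elk': sets bits 1 5 6 -> bits=11100110100
After insert 'rat': sets bits 1 4 8 -> bits=11101110100
insert 'ram' would touch bits 4 6; currently bit4=1, bit6=1
Bits that are 0 among those (would change 0->1): none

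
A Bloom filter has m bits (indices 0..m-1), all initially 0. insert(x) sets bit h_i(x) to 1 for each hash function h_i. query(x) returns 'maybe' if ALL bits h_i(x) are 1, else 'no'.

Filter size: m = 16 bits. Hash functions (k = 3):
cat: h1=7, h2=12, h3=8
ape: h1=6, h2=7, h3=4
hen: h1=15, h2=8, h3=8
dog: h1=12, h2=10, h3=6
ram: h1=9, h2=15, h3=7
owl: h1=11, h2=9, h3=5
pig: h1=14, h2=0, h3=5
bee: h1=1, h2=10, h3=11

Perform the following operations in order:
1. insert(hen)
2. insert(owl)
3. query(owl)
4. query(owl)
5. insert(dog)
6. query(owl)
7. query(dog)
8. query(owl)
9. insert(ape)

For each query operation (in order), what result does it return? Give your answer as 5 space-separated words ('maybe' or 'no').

Start: bits=0000000000000000
Op 1: insert hen -> sets bits 8 15 -> bits=0000000010000001
Op 2: insert owl -> sets bits 5 9 11 -> bits=0000010011010001
Op 3: query owl -> checks bit5=1, bit9=1, bit11=1 (all 1) -> maybe
Op 4: query owl -> checks bit5=1, bit9=1, bit11=1 (all 1) -> maybe
Op 5: insert dog -> sets bits 6 10 12 -> bits=0000011011111001
Op 6: query owl -> checks bit5=1, bit9=1, bit11=1 (all 1) -> maybe
Op 7: query dog -> checks bit6=1, bit10=1, bit12=1 (all 1) -> maybe
Op 8: query owl -> checks bit5=1, bit9=1, bit11=1 (all 1) -> maybe
Op 9: insert ape -> sets bits 4 6 7 -> bits=0000111111111001
Query results in order: maybe maybe maybe maybe maybe

Answer: maybe maybe maybe maybe maybe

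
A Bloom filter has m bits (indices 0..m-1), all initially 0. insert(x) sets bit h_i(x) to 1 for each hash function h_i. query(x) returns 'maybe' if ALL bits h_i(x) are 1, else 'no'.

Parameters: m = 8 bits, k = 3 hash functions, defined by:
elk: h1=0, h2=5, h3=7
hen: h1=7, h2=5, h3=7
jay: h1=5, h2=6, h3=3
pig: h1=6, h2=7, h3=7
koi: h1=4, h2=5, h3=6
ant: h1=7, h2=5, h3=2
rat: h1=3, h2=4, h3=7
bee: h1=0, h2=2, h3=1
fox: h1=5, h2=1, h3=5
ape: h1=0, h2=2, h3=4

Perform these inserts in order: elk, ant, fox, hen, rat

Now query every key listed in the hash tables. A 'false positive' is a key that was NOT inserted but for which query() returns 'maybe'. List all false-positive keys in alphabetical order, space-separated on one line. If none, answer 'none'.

Answer: ape bee

Derivation:
Start: bits=00000000
After insert 'elk': sets bits 0 5 7 -> bits=10000101
After insert 'ant': sets bits 2 5 7 -> bits=10100101
After insert 'fox': sets bits 1 5 -> bits=11100101
After insert 'hen': sets bits 5 7 -> bits=11100101
After insert 'rat': sets bits 3 4 7 -> bits=11111101
Not inserted: ape bee jay koi pig — query each against bits=11111101:
query ape: checks bit0=1, bit2=1, bit4=1 (all 1) -> maybe => FALSE POSITIVE
query bee: checks bit0=1, bit1=1, bit2=1 (all 1) -> maybe => FALSE POSITIVE
query jay: checks bit3=1, bit5=1, bit6=0 (has a 0) -> no => not a false positive
query koi: checks bit4=1, bit5=1, bit6=0 (has a 0) -> no => not a false positive
query pig: checks bit6=0, bit7=1 (has a 0) -> no => not a false positive
False positives (alphabetical): ape bee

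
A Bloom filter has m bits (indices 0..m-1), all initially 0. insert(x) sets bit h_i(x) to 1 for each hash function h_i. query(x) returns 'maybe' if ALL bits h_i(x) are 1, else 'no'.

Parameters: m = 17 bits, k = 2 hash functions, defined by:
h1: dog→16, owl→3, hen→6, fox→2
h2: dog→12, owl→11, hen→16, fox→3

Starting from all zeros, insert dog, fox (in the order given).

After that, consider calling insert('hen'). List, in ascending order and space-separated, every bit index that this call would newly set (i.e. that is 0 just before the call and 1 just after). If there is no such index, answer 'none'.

Start: bits=00000000000000000
After insert 'dog': sets bits 12 16 -> bits=00000000000010001
After insert 'fox': sets bits 2 3 -> bits=00110000000010001
insert 'hen' would touch bits 6 16; currently bit6=0, bit16=1
Bits that are 0 among those (would change 0->1): 6

Answer: 6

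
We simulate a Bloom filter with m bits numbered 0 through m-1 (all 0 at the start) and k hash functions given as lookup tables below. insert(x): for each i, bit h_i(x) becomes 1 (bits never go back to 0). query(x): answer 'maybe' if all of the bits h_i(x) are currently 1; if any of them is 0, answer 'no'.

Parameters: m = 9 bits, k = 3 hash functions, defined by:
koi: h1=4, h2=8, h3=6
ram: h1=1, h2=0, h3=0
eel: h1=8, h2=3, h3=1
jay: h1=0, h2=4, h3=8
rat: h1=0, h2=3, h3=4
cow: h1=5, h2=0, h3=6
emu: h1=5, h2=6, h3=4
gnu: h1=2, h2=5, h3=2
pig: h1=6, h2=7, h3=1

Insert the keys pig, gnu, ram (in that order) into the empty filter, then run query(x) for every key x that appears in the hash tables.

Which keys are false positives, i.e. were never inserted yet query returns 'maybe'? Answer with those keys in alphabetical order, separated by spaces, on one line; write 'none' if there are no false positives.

Answer: cow

Derivation:
Start: bits=000000000
After insert 'pig': sets bits 1 6 7 -> bits=010000110
After insert 'gnu': sets bits 2 5 -> bits=011001110
After insert 'ram': sets bits 0 1 -> bits=111001110
Not inserted: cow eel emu jay koi rat — query each against bits=111001110:
query cow: checks bit0=1, bit5=1, bit6=1 (all 1) -> maybe => FALSE POSITIVE
query eel: checks bit1=1, bit3=0, bit8=0 (has a 0) -> no => not a false positive
query emu: checks bit4=0, bit5=1, bit6=1 (has a 0) -> no => not a false positive
query jay: checks bit0=1, bit4=0, bit8=0 (has a 0) -> no => not a false positive
query koi: checks bit4=0, bit6=1, bit8=0 (has a 0) -> no => not a false positive
query rat: checks bit0=1, bit3=0, bit4=0 (has a 0) -> no => not a false positive
False positives (alphabetical): cow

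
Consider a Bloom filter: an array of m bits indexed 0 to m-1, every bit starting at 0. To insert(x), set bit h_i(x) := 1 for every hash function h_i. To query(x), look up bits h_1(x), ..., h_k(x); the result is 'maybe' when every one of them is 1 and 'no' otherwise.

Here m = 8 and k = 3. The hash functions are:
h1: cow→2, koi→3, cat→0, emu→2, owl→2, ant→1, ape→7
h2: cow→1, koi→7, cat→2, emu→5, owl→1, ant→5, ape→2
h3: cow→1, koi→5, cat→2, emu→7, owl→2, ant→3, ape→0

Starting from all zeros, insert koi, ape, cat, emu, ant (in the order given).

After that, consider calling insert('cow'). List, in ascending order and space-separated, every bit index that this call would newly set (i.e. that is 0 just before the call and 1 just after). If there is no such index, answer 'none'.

Start: bits=00000000
After insert 'koi': sets bits 3 5 7 -> bits=00010101
After insert 'ape': sets bits 0 2 7 -> bits=10110101
After insert 'cat': sets bits 0 2 -> bits=10110101
After insert 'emu': sets bits 2 5 7 -> bits=10110101
After insert 'ant': sets bits 1 3 5 -> bits=11110101
insert 'cow' would touch bits 1 2; currently bit1=1, bit2=1
Bits that are 0 among those (would change 0->1): none

Answer: none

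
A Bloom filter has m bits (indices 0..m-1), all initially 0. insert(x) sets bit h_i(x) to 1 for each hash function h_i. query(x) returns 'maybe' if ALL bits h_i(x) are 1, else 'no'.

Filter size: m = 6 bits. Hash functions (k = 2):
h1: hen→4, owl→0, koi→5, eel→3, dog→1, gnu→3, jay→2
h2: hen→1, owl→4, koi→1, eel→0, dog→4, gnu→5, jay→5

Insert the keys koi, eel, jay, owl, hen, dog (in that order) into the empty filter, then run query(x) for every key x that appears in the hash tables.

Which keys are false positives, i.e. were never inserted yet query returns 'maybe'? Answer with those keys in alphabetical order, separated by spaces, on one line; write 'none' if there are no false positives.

Answer: gnu

Derivation:
Start: bits=000000
After insert 'koi': sets bits 1 5 -> bits=010001
After insert 'eel': sets bits 0 3 -> bits=110101
After insert 'jay': sets bits 2 5 -> bits=111101
After insert 'owl': sets bits 0 4 -> bits=111111
After insert 'hen': sets bits 1 4 -> bits=111111
After insert 'dog': sets bits 1 4 -> bits=111111
Not inserted: gnu — query each against bits=111111:
query gnu: checks bit3=1, bit5=1 (all 1) -> maybe => FALSE POSITIVE
False positives (alphabetical): gnu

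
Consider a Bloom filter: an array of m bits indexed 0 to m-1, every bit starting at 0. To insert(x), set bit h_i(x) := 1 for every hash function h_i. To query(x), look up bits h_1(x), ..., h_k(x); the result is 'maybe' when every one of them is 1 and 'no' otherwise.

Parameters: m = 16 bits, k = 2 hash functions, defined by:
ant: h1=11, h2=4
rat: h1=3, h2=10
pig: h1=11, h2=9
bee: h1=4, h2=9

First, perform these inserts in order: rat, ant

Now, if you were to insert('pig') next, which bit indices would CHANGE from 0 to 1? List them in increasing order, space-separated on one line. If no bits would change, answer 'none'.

Answer: 9

Derivation:
Start: bits=0000000000000000
After insert 'rat': sets bits 3 10 -> bits=0001000000100000
After insert 'ant': sets bits 4 11 -> bits=0001100000110000
insert 'pig' would touch bits 9 11; currently bit9=0, bit11=1
Bits that are 0 among those (would change 0->1): 9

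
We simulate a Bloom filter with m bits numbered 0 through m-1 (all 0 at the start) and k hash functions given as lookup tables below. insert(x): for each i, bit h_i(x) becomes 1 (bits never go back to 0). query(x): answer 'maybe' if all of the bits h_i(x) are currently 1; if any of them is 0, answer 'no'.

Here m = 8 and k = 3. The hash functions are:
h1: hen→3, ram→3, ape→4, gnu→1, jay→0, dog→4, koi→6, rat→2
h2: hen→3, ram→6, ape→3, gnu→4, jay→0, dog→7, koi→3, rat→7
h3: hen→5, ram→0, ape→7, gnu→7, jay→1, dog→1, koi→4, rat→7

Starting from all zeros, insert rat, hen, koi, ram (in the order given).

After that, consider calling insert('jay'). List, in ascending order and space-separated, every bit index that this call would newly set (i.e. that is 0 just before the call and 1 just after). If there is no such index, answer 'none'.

Start: bits=00000000
After insert 'rat': sets bits 2 7 -> bits=00100001
After insert 'hen': sets bits 3 5 -> bits=00110101
After insert 'koi': sets bits 3 4 6 -> bits=00111111
After insert 'ram': sets bits 0 3 6 -> bits=10111111
insert 'jay' would touch bits 0 1; currently bit0=1, bit1=0
Bits that are 0 among those (would change 0->1): 1

Answer: 1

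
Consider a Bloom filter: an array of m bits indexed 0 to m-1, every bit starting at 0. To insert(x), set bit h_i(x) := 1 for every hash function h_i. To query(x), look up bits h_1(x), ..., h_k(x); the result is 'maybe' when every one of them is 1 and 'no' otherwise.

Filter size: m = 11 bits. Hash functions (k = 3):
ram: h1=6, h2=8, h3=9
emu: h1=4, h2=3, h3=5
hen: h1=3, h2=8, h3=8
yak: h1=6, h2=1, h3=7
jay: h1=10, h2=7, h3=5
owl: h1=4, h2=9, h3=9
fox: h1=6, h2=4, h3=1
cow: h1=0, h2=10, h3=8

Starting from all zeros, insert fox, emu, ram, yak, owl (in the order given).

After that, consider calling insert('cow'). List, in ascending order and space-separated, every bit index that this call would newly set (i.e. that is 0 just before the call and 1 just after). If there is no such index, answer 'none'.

Answer: 0 10

Derivation:
Start: bits=00000000000
After insert 'fox': sets bits 1 4 6 -> bits=01001010000
After insert 'emu': sets bits 3 4 5 -> bits=01011110000
After insert 'ram': sets bits 6 8 9 -> bits=01011110110
After insert 'yak': sets bits 1 6 7 -> bits=01011111110
After insert 'owl': sets bits 4 9 -> bits=01011111110
insert 'cow' would touch bits 0 8 10; currently bit0=0, bit8=1, bit10=0
Bits that are 0 among those (would change 0->1): 0 10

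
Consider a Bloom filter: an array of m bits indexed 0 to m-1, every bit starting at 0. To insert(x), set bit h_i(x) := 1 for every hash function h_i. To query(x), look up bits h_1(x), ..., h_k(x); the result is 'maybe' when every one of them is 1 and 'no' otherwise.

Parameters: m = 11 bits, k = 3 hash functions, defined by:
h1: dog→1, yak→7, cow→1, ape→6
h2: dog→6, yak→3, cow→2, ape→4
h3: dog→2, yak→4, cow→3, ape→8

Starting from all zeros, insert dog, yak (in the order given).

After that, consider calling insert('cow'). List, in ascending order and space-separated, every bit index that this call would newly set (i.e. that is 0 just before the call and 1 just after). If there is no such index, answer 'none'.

Start: bits=00000000000
After insert 'dog': sets bits 1 2 6 -> bits=01100010000
After insert 'yak': sets bits 3 4 7 -> bits=01111011000
insert 'cow' would touch bits 1 2 3; currently bit1=1, bit2=1, bit3=1
Bits that are 0 among those (would change 0->1): none

Answer: none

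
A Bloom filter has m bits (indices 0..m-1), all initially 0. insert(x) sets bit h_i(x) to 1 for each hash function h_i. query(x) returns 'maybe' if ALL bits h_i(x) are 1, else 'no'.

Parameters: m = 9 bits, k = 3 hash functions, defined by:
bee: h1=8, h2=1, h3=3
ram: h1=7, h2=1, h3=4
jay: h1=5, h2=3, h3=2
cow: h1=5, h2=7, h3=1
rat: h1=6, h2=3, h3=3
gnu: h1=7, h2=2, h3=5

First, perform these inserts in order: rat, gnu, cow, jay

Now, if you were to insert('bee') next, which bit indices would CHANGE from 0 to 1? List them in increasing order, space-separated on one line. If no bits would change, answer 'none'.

Start: bits=000000000
After insert 'rat': sets bits 3 6 -> bits=000100100
After insert 'gnu': sets bits 2 5 7 -> bits=001101110
After insert 'cow': sets bits 1 5 7 -> bits=011101110
After insert 'jay': sets bits 2 3 5 -> bits=011101110
insert 'bee' would touch bits 1 3 8; currently bit1=1, bit3=1, bit8=0
Bits that are 0 among those (would change 0->1): 8

Answer: 8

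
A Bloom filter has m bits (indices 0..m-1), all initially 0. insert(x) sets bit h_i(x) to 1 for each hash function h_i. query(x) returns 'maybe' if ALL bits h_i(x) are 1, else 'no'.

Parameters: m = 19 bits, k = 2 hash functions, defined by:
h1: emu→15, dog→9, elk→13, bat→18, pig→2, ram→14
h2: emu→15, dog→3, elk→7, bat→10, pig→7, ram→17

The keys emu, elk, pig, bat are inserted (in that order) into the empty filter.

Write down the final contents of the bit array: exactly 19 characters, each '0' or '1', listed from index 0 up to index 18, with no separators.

Start: bits=0000000000000000000
After insert 'emu': sets bits 15 -> bits=0000000000000001000
After insert 'elk': sets bits 7 13 -> bits=0000000100000101000
After insert 'pig': sets bits 2 7 -> bits=0010000100000101000
After insert 'bat': sets bits 10 18 -> bits=0010000100100101001

Answer: 0010000100100101001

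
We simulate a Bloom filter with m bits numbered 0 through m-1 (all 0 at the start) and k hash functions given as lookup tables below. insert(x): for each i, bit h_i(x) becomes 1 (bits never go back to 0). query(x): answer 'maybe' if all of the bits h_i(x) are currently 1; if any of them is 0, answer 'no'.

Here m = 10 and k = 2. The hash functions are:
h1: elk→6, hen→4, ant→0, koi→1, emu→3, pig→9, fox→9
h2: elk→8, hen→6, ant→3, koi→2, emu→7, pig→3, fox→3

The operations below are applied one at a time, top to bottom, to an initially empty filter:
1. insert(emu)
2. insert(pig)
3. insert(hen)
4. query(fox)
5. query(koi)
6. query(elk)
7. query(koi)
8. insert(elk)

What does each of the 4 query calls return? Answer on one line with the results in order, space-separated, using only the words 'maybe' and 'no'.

Start: bits=0000000000
Op 1: insert emu -> sets bits 3 7 -> bits=0001000100
Op 2: insert pig -> sets bits 3 9 -> bits=0001000101
Op 3: insert hen -> sets bits 4 6 -> bits=0001101101
Op 4: query fox -> checks bit3=1, bit9=1 (all 1) -> maybe
Op 5: query koi -> checks bit1=0, bit2=0 (has a 0) -> no
Op 6: query elk -> checks bit6=1, bit8=0 (has a 0) -> no
Op 7: query koi -> checks bit1=0, bit2=0 (has a 0) -> no
Op 8: insert elk -> sets bits 6 8 -> bits=0001101111
Query results in order: maybe no no no

Answer: maybe no no no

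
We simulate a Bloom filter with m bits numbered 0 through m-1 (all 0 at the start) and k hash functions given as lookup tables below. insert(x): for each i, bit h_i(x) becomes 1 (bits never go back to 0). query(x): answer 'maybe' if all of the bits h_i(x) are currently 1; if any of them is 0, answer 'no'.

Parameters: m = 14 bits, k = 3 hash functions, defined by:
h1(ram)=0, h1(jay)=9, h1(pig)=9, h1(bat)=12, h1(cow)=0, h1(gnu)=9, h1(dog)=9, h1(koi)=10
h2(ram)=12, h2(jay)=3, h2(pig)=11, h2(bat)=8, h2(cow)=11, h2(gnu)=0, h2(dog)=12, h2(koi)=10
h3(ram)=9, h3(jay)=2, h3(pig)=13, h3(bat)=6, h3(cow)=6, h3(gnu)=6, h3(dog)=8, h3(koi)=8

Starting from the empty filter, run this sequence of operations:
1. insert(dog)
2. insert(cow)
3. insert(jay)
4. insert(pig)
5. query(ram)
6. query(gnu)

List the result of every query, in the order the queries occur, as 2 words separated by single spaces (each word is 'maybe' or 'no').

Start: bits=00000000000000
Op 1: insert dog -> sets bits 8 9 12 -> bits=00000000110010
Op 2: insert cow -> sets bits 0 6 11 -> bits=10000010110110
Op 3: insert jay -> sets bits 2 3 9 -> bits=10110010110110
Op 4: insert pig -> sets bits 9 11 13 -> bits=10110010110111
Op 5: query ram -> checks bit0=1, bit9=1, bit12=1 (all 1) -> maybe
Op 6: query gnu -> checks bit0=1, bit6=1, bit9=1 (all 1) -> maybe
Query results in order: maybe maybe

Answer: maybe maybe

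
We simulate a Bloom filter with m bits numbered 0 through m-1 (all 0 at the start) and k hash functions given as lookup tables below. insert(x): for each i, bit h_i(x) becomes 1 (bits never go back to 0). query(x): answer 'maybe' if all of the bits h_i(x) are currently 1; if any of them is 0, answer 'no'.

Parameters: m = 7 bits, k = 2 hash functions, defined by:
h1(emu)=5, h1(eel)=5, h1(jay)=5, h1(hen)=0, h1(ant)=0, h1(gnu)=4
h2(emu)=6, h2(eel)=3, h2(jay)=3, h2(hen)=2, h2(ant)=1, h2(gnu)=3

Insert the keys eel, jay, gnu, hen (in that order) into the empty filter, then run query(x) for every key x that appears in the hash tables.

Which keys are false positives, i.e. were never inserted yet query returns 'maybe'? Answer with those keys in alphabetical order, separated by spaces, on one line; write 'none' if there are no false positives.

Start: bits=0000000
After insert 'eel': sets bits 3 5 -> bits=0001010
After insert 'jay': sets bits 3 5 -> bits=0001010
After insert 'gnu': sets bits 3 4 -> bits=0001110
After insert 'hen': sets bits 0 2 -> bits=1011110
Not inserted: ant emu — query each against bits=1011110:
query ant: checks bit0=1, bit1=0 (has a 0) -> no => not a false positive
query emu: checks bit5=1, bit6=0 (has a 0) -> no => not a false positive
False positives (alphabetical): none

Answer: none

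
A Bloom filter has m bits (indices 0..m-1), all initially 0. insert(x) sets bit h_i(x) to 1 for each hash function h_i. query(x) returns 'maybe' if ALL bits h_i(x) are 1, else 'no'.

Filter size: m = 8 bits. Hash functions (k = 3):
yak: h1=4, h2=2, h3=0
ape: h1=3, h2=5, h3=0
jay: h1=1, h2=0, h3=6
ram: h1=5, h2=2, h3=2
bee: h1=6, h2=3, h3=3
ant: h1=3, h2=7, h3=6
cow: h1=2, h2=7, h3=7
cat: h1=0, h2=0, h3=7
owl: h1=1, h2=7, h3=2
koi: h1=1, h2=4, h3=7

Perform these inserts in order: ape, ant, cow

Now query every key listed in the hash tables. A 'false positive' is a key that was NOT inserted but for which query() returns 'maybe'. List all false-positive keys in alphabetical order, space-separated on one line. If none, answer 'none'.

Answer: bee cat ram

Derivation:
Start: bits=00000000
After insert 'ape': sets bits 0 3 5 -> bits=10010100
After insert 'ant': sets bits 3 6 7 -> bits=10010111
After insert 'cow': sets bits 2 7 -> bits=10110111
Not inserted: bee cat jay koi owl ram yak — query each against bits=10110111:
query bee: checks bit3=1, bit6=1 (all 1) -> maybe => FALSE POSITIVE
query cat: checks bit0=1, bit7=1 (all 1) -> maybe => FALSE POSITIVE
query jay: checks bit0=1, bit1=0, bit6=1 (has a 0) -> no => not a false positive
query koi: checks bit1=0, bit4=0, bit7=1 (has a 0) -> no => not a false positive
query owl: checks bit1=0, bit2=1, bit7=1 (has a 0) -> no => not a false positive
query ram: checks bit2=1, bit5=1 (all 1) -> maybe => FALSE POSITIVE
query yak: checks bit0=1, bit2=1, bit4=0 (has a 0) -> no => not a false positive
False positives (alphabetical): bee cat ram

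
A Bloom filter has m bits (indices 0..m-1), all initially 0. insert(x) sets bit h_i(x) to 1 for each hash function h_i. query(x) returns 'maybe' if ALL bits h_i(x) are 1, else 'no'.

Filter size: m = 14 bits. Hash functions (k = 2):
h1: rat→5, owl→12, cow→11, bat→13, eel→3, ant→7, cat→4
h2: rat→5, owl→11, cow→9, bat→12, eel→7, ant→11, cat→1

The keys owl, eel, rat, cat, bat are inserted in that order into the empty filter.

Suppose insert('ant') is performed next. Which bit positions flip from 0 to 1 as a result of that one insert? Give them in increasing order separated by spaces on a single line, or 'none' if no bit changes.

Answer: none

Derivation:
Start: bits=00000000000000
After insert 'owl': sets bits 11 12 -> bits=00000000000110
After insert 'eel': sets bits 3 7 -> bits=00010001000110
After insert 'rat': sets bits 5 -> bits=00010101000110
After insert 'cat': sets bits 1 4 -> bits=01011101000110
After insert 'bat': sets bits 12 13 -> bits=01011101000111
insert 'ant' would touch bits 7 11; currently bit7=1, bit11=1
Bits that are 0 among those (would change 0->1): none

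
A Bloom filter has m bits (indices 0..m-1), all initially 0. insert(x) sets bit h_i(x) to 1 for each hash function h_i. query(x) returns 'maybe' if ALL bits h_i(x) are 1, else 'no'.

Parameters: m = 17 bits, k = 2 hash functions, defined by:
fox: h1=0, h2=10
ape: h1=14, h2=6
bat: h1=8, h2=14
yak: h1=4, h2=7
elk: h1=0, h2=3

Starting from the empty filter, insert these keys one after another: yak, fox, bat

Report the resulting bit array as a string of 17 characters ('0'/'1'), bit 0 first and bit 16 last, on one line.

Answer: 10001001101000100

Derivation:
Start: bits=00000000000000000
After insert 'yak': sets bits 4 7 -> bits=00001001000000000
After insert 'fox': sets bits 0 10 -> bits=10001001001000000
After insert 'bat': sets bits 8 14 -> bits=10001001101000100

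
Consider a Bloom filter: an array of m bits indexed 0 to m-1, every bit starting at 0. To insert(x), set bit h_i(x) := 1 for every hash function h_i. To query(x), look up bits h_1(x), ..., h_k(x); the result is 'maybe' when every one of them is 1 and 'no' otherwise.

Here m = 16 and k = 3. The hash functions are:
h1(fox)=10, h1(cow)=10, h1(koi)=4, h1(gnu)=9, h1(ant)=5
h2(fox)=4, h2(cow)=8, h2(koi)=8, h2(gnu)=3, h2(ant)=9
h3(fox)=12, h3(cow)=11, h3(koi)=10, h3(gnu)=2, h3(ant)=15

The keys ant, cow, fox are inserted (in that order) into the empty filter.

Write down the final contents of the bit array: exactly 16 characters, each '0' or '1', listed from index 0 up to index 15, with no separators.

Answer: 0000110011111001

Derivation:
Start: bits=0000000000000000
After insert 'ant': sets bits 5 9 15 -> bits=0000010001000001
After insert 'cow': sets bits 8 10 11 -> bits=0000010011110001
After insert 'fox': sets bits 4 10 12 -> bits=0000110011111001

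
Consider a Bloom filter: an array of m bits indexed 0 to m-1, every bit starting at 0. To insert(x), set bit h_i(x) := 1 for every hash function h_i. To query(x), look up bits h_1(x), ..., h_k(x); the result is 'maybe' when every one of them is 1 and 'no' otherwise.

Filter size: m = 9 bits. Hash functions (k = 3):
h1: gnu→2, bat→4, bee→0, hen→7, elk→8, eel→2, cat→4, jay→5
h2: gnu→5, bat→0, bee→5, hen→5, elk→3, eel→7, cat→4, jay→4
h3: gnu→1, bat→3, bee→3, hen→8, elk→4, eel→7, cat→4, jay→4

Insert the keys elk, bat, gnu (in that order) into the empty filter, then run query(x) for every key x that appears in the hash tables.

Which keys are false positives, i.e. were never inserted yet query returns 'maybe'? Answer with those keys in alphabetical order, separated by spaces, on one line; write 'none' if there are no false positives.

Start: bits=000000000
After insert 'elk': sets bits 3 4 8 -> bits=000110001
After insert 'bat': sets bits 0 3 4 -> bits=100110001
After insert 'gnu': sets bits 1 2 5 -> bits=111111001
Not inserted: bee cat eel hen jay — query each against bits=111111001:
query bee: checks bit0=1, bit3=1, bit5=1 (all 1) -> maybe => FALSE POSITIVE
query cat: checks bit4=1 (all 1) -> maybe => FALSE POSITIVE
query eel: checks bit2=1, bit7=0 (has a 0) -> no => not a false positive
query hen: checks bit5=1, bit7=0, bit8=1 (has a 0) -> no => not a false positive
query jay: checks bit4=1, bit5=1 (all 1) -> maybe => FALSE POSITIVE
False positives (alphabetical): bee cat jay

Answer: bee cat jay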